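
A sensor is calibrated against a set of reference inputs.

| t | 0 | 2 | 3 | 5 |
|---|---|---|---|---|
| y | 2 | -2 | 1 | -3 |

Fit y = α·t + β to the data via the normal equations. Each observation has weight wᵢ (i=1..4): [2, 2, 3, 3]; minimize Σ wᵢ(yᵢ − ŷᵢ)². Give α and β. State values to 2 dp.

Sums needed: Σwᵢ·t·t = 110, Σwᵢ·t = 28, Σwᵢ·1 = 10.
Right-hand side: Σwᵢ·t·y = -44, Σwᵢ·y = -6.
Normal equations: [[110, 28]; [28, 10]]·[α, β]ᵀ = [-44, -6]ᵀ.
Eliminating β: 10·(row 1) − 28·(row 2) gives 316·α = 10·(-44) − 28·(-6) = -272, so α = -68/79.
Then β = ((-6) − 28·(-68/79))/10 = 143/79.

α = -0.86, β = 1.81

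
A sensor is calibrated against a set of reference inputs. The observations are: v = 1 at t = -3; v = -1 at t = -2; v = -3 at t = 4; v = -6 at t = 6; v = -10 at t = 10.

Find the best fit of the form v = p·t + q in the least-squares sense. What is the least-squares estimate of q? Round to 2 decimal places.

AᵀA·[p, q]ᵀ = Aᵀv reads: 165·p + 15·q = -149;  15·p + 5·q = -19.
(Σt·t = 165, Σt = 15, Σ1 = 5, Σt·v = -149, Σv = -19.)
Δ = 165·5 − 15² = 600.
p = ((-149)·5 − 15·(-19))/600 = -23/30; q = (165·(-19) − 15·(-149))/600 = -3/2.

q = -1.50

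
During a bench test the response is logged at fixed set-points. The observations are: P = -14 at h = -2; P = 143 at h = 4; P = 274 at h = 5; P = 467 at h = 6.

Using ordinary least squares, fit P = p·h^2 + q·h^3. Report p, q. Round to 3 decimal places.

p = 0.760, q = 2.037

Normal-equation sums: Σh^2·h^2 = 2193, Σh^2·h^3 = 11893, Σh^3·h^3 = 66441.
And Σh^2·P = 25894, Σh^3·P = 144386.
XᵀX·[p, q]ᵀ = XᵀP becomes [[2193, 11893]; [11893, 66441]]·[p, q]ᵀ = [25894, 144386]ᵀ.
Determinant 2193·66441 − 11893² = 4261664.
p = (25894·66441 − 11893·144386)/4261664 = 73649/96856; q = (2193·144386 − 11893·25894)/4261664 = 197299/96856.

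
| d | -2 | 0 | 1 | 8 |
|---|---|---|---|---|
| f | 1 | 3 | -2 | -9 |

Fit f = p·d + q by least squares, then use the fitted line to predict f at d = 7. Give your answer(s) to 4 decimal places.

f̂ = -7.6476

With design matrix M, MᵀM = [[69, 7]; [7, 4]] and Mᵀf = [-76, -7]ᵀ.
Eliminating q: 4·(row 1) − 7·(row 2) gives 227·p = 4·(-76) − 7·(-7) = -255, so p = -255/227.
Then q = ((-7) − 7·(-255/227))/4 = 49/227.
At d = 7: f̂ = (-255/227)·(7) + (49/227)·(1) = -1736/227.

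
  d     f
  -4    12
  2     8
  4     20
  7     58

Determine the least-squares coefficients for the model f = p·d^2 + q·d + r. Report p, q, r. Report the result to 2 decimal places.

p = 1.00, q = 1.14, r = 0.71

From the data, Σd^2·d^2 = 2929, Σd^2·d = 351, Σd^2 = 85, Σd·d = 85, Σd = 9, Σ1 = 4.
Right-hand side: Σd^2·f = 3386, Σd·f = 454, Σf = 98.
Row-reducing yields p = 7850/7863, q = 2996/2621, r = 5608/7863.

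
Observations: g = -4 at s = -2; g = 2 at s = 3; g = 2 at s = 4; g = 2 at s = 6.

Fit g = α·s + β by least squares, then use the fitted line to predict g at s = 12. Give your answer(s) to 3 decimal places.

Setting ∂/∂α … = 0 gives: 65·α + 11·β = 34;  11·α + 4·β = 2.
det = 65·4 − 11² = 139.
α = (34·4 − 11·2)/139 = 114/139; β = (65·2 − 11·34)/139 = -244/139.
At s = 12: ĝ = (114/139)·(12) + (-244/139)·(1) = 1124/139.

ĝ = 8.086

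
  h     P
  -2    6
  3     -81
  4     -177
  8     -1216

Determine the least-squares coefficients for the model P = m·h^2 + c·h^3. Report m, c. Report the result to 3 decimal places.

Entries of AᵀA: Σh^2·h^2 = 4449, Σh^2·h^3 = 34003, Σh^3·h^3 = 267033.
And Σh^2·P = -81361, Σh^3·P = -636155.
AᵀA·[m, c]ᵀ = AᵀP becomes [[4449, 34003]; [34003, 267033]]·[m, c]ᵀ = [-81361, -636155]ᵀ.
Determinant 4449·267033 − 34003² = 31825808.
m = ((-81361)·267033 − 34003·(-636155))/31825808 = -11861681/3978226; c = (4449·(-636155) − 34003·(-81361))/31825808 = -7966939/3978226.

m = -2.982, c = -2.003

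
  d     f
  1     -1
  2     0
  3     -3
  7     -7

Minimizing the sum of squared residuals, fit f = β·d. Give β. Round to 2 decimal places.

β = -0.94

Forming MᵀM = [[63]] and Mᵀf = [-59]ᵀ gives MᵀM·[β]ᵀ = Mᵀf.
Hence β = -59 / 63 ≈ -0.936508.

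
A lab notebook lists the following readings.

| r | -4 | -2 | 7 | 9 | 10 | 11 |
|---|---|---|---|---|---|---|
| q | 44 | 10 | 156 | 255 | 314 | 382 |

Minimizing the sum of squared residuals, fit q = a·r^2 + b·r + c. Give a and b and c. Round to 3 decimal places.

a = 3.078, b = 0.860, c = -1.282

Normal-equation sums: Σr^2·r^2 = 33875, Σr^2·r = 3331, Σr^2 = 371, Σr·r = 371, Σr = 31, Σ1 = 6.
Moment sums: Σr^2·q = 106665, Σr·q = 10533, Σq = 1161.
Solving the 3×3 system (Gaussian elimination) gives a = 94059/30556, b = 131409/152780, c = -48981/38195.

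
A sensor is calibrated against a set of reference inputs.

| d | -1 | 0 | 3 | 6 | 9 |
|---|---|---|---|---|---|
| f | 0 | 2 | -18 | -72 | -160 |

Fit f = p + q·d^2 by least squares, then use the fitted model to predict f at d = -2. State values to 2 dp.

From the data, Σ1 = 5, Σd^2 = 127, Σd^2·d^2 = 7939.
Moment sums: Σf = -248, Σd^2·f = -15714.
So AᵀA·[p, q]ᵀ = Aᵀf: [[5, 127]; [127, 7939]]·[p, q]ᵀ = [-248, -15714]ᵀ.
Eliminating q: 7939·(row 1) − 127·(row 2) gives 23566·p = 7939·(-248) − 127·(-15714) = 26806, so p = 13403/11783.
Then q = ((-15714) − 127·(13403/11783))/7939 = -23537/11783.
At d = -2: f̂ = (13403/11783)·(1) + (-23537/11783)·(4) = -80745/11783.

f̂ = -6.85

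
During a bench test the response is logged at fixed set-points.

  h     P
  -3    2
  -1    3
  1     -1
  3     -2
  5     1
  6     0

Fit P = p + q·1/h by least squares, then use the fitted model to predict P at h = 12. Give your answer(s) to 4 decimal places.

The normal equations are: 6·p + (11/30)·q = 3;  (11/30)·p + (229/100)·q = -77/15.
Δ = 6·(229/100) − (11/30)² = 2449/180.
p = (3·(229/100) − (11/30)·(-77/15))/(2449/180) = 7877/12245; q = (6·(-77/15) − (11/30)·3)/(2449/180) = -5742/2449.
At h = 12: P̂ = (7877/12245)·(1) + (-5742/2449)·(1/12) = 10969/24490.

P̂ = 0.4479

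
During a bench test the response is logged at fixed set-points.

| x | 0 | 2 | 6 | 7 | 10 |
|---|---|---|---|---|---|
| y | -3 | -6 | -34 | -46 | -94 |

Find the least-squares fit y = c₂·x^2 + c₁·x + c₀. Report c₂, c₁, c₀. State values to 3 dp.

c₂ = -0.979, c₁ = 0.722, c₀ = -3.187

Normal-equation sums: Σx^2·x^2 = 13713, Σx^2·x = 1567, Σx^2 = 189, Σx·x = 189, Σx = 25, Σ1 = 5.
For Mᵀy: Σx^2·y = -12902, Σx·y = -1478, Σy = -183.
Normal equations: [[13713, 1567, 189]; [1567, 189, 25]; [189, 25, 5]]·[c₂, c₁, c₀]ᵀ = [-12902, -1478, -183]ᵀ.
Inverting the 3×3 Gram matrix, [c₂, c₁, c₀]ᵀ = [-7461/7618, 5497/7618, -12139/3809]ᵀ.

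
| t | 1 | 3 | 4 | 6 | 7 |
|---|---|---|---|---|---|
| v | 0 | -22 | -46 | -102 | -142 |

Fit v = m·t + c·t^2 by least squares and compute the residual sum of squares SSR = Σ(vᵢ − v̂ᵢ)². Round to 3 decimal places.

SSR = 10.649

Forming MᵀM = [[111, 651]; [651, 4035]] and Mᵀv = [-1856, -11564]ᵀ gives MᵀM·[m, c]ᵀ = Mᵀv.
Eliminating c: 4035·(row 1) − 651·(row 2) gives 24084·m = 4035·(-1856) − 651·(-11564) = 39204, so m = 363/223.
Then c = ((-11564) − 651·(363/223))/4035 = -2093/669.
Residuals: 1004/669, 284/223, -1642/669, 192/223, -64/669; SSR = 7124/669.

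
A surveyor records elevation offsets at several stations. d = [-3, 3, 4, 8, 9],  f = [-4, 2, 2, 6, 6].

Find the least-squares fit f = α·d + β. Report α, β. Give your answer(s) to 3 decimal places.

Sums needed: Σd·d = 179, Σd = 21, Σ1 = 5.
And Σd·f = 128, Σf = 12.
So XᵀX·[α, β]ᵀ = Xᵀf: [[179, 21]; [21, 5]]·[α, β]ᵀ = [128, 12]ᵀ.
Δ = 179·5 − 21² = 454.
α = (128·5 − 21·12)/454 = 194/227; β = (179·12 − 21·128)/454 = -270/227.

α = 0.855, β = -1.189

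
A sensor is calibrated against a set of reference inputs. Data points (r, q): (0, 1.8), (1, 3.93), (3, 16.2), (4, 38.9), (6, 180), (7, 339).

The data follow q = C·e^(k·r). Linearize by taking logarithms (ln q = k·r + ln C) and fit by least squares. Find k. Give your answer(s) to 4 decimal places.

Linearized form: ln q = k·r + ln C. From the 6 transformed points,
Σr = 21.0000, Σ(r)² = 111.0000, Σln q = 19.4214, Σr·ln q = 96.3074.
Equations: 111.0000·k + 21.0000·ln C = 96.3074;  21.0000·k + 6·ln C = 19.4214.
Δ = 111.0000·6 − (21.0000)² = 225.0000; k = (96.3074·6 − 21.0000·19.4214)/225.0000 = 0.75553, ln C = (111.0000·19.4214 − 21.0000·96.3074)/225.0000 = 0.59253.

k = 0.7555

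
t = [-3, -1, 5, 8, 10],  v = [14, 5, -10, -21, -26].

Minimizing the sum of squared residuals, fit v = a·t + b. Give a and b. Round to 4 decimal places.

The normal equations are: 199·a + 19·b = -525;  19·a + 5·b = -38.
Eliminating b: 5·(row 1) − 19·(row 2) gives 634·a = 5·(-525) − 19·(-38) = -1903, so a = -1903/634.
Then b = ((-38) − 19·(-1903/634))/5 = 2413/634.

a = -3.0016, b = 3.8060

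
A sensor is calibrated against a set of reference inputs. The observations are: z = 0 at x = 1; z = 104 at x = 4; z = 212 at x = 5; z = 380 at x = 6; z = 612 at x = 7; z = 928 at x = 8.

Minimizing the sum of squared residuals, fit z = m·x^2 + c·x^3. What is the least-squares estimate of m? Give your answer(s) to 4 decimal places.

m = -1.4632

With design matrix A, AᵀA = [[8675, 61501]; [61501, 446171]] and Aᵀz = [110024, 800288]ᵀ.
Determinant 8675·446171 − 61501² = 88160424.
m = (110024·446171 − 61501·800288)/88160424 = -1465843/1001823; c = (8675·800288 − 61501·110024)/88160424 = 21989047/11020053.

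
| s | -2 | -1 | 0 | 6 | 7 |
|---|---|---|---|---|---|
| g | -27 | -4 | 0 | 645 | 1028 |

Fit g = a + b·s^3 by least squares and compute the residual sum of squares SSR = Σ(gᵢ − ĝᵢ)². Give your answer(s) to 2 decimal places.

With design matrix X, XᵀX = [[5, 550]; [550, 164370]] and Xᵀg = [1642, 492144]ᵀ.
det = 5·164370 − 550² = 519350.
a = (1642·164370 − 550·492144)/519350 = -78366/51935; b = (5·492144 − 550·1642)/519350 = 155762/51935.
Residuals: -77783/51935, 26388/51935, 78366/51935, -68151/51935, 8236/10387; SSR = 370234/51935.

SSR = 7.13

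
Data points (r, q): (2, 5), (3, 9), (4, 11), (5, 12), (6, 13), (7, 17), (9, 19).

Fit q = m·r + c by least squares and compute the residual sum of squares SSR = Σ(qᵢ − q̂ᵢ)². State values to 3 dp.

Normal-equation sums: Σr·r = 220, Σr = 36, Σ1 = 7.
For Mᵀq: Σr·q = 509, Σq = 86.
det = 220·7 − 36² = 244.
m = (509·7 − 36·86)/244 = 467/244; c = (220·86 − 36·509)/244 = 149/61.
Residuals: -155/122, 199/244, 55/61, -3/244, -113/122, 283/244, -163/244; SSR = 1401/244.

SSR = 5.742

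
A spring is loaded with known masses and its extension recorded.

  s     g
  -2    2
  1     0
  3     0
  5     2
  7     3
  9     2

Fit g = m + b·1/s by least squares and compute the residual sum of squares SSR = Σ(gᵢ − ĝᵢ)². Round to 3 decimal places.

Normal-equation sums: Σ1 = 6, Σ1/s = 811/630, Σ1/s·1/s = 569101/396900.
Right-hand side: Σg = 9, Σ1/s·g = 16/315.
So MᵀM·[m, b]ᵀ = Mᵀg: [[6, 811/630]; [811/630, 569101/396900]]·[m, b]ᵀ = [9, 16/315]ᵀ.
Eliminating b: (569101/396900)·(row 1) − (811/630)·(row 2) gives (551377/79380)·m = (569101/396900)·9 − (811/630)·(16/315) = 5095957/396900, so m = 5095957/2756885.
Then b = ((16/315) − (811/630)·(5095957/2756885))/(569101/396900) = -895482/551377.
Residuals: -1820892/2756885, -618547/2756885, -3603487/2756885, 262659/551377, 3814328/2756885, 915303/2756885; SSR = 12258396/2756885.

SSR = 4.446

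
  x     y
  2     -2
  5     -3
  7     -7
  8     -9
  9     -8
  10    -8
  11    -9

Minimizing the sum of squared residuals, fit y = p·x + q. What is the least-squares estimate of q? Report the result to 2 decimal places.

q = -0.23

Normal-equation sums: Σx·x = 444, Σx = 52, Σ1 = 7.
Right-hand side: Σx·y = -391, Σy = -46.
Eliminating q: 7·(row 1) − 52·(row 2) gives 404·p = 7·(-391) − 52·(-46) = -345, so p = -345/404.
Then q = ((-46) − 52·(-345/404))/7 = -23/101.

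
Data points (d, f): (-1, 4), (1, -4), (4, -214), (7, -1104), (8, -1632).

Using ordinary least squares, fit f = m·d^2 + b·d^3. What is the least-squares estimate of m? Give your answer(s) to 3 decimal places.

m = -1.352

Entries of XᵀX: Σd^2·d^2 = 6755, Σd^2·d^3 = 50599, Σd^3·d^3 = 383891.
Right-hand side: Σd^2·f = -161968, Σd^3·f = -1227960.
So XᵀX·[m, b]ᵀ = Xᵀf: [[6755, 50599]; [50599, 383891]]·[m, b]ᵀ = [-161968, -1227960]ᵀ.
Δ = 6755·383891 − 50599² = 32924904.
m = ((-161968)·383891 − 50599·(-1227960))/32924904 = -5563681/4115613; b = (6755·(-1227960) − 50599·(-161968))/32924904 = -12431371/4115613.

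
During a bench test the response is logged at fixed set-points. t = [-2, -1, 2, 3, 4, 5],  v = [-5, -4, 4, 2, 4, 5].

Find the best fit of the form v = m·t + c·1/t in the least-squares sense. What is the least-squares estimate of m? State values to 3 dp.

The normal system AᵀA·[m, c]ᵀ = Aᵀv is [[59, 6]; [6, 6169/3600]]·[m, c]ᵀ = [69, 67/6]ᵀ.
Determinant 59·(6169/3600) − 6² = 234371/3600.
m = (69·(6169/3600) − 6·(67/6))/(234371/3600) = 184461/234371; c = (59·(67/6) − 6·69)/(234371/3600) = 881400/234371.

m = 0.787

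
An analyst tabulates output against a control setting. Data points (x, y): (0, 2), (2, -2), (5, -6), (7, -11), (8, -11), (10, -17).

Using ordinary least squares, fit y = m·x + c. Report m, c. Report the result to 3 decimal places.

From the data, Σx·x = 242, Σx = 32, Σ1 = 6.
Right-hand side: Σx·y = -369, Σy = -45.
Normal equations: [[242, 32]; [32, 6]]·[m, c]ᵀ = [-369, -45]ᵀ.
Eliminating c: 6·(row 1) − 32·(row 2) gives 428·m = 6·(-369) − 32·(-45) = -774, so m = -387/214.
Then c = ((-45) − 32·(-387/214))/6 = 459/214.

m = -1.808, c = 2.145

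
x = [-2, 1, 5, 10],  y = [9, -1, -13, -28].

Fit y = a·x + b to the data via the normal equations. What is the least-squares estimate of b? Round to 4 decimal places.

b = 2.4877

Compute the Gram sums: Σx·x = 130, Σx = 14, Σ1 = 4.
And Σx·y = -364, Σy = -33.
So AᵀA·[a, b]ᵀ = Aᵀy: [[130, 14]; [14, 4]]·[a, b]ᵀ = [-364, -33]ᵀ.
Eliminating b: 4·(row 1) − 14·(row 2) gives 324·a = 4·(-364) − 14·(-33) = -994, so a = -497/162.
Then b = ((-33) − 14·(-497/162))/4 = 403/162.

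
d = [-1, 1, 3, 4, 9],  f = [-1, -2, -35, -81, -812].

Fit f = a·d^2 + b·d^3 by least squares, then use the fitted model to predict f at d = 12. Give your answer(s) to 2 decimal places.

From the data, Σd^2·d^2 = 6900, Σd^2·d^3 = 60316, Σd^3·d^3 = 536268.
Moment sums: Σd^2·f = -67386, Σd^3·f = -598078.
Normal equations: [[6900, 60316]; [60316, 536268]]·[a, b]ᵀ = [-67386, -598078]ᵀ.
Eliminating b: 536268·(row 1) − 60316·(row 2) gives 62229344·a = 536268·(-67386) − 60316·(-598078) = -63282800, so a = -3955175/3889334.
Then b = ((-598078) − 60316·(-3955175/3889334))/536268 = -1946382/1944667.
At d = 12: f̂ = (-3955175/3889334)·(144) + (-1946382/1944667)·(1728) = -3648120696/1944667.

f̂ = -1875.96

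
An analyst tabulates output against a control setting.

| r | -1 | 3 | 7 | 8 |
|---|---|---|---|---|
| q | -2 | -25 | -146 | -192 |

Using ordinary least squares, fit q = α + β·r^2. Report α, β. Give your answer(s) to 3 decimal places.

XᵀX·[α, β]ᵀ = Xᵀq reads: 4·α + 123·β = -365;  123·α + 6579·β = -19669.
(Σ1 = 4, Σr^2 = 123, Σr^2·r^2 = 6579, Σq = -365, Σr^2·q = -19669.)
Eliminating β: 6579·(row 1) − 123·(row 2) gives 11187·α = 6579·(-365) − 123·(-19669) = 17952, so α = 544/339.
Then β = ((-19669) − 123·(544/339))/6579 = -3071/1017.

α = 1.605, β = -3.020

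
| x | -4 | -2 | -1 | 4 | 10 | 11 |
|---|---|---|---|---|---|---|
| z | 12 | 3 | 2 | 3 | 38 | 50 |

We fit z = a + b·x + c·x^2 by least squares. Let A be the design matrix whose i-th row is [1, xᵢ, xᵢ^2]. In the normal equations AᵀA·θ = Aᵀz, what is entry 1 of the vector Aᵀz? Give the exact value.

Entry 1 ↔ basis 1, so (Aᵀz)_{1} = Σᵢ zᵢ = (1)·(12) + (1)·(3) + (1)·(2) + (1)·(3) + (1)·(38) + (1)·(50) = 108.

108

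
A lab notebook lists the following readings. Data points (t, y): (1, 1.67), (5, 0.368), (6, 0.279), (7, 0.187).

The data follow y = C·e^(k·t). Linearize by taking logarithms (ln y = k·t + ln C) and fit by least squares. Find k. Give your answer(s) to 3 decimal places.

k = -0.363

Let Y = ln y. Fitting Y = k·t + ln C by least squares:
Sums: Σt = 19.0000, Σ(t)² = 111.0000, Σln y = -3.4400, Σt·ln y = -23.8813.
Normal system: [[111.0000, 19.0000]; [19.0000, 4]]·[k, ln C]ᵀ = [-23.8813, -3.4400]ᵀ.
Δ = 111.0000·4 − (19.0000)² = 83.0000; k = (-23.8813·4 − 19.0000·-3.4400)/83.0000 = -0.36343, ln C = (111.0000·-3.4400 − 19.0000·-23.8813)/83.0000 = 0.86628.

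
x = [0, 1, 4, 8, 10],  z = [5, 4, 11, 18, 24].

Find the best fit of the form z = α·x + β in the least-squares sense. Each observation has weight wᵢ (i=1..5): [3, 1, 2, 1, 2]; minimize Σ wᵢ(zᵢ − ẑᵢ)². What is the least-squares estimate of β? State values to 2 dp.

MᵀWM·[α, β]ᵀ = MᵀWz reads: 297·α + 37·β = 716;  37·α + 9·β = 107.
Determinant 297·9 − 37² = 1304.
α = (716·9 − 37·107)/1304 = 2485/1304; β = (297·107 − 37·716)/1304 = 5287/1304.

β = 4.05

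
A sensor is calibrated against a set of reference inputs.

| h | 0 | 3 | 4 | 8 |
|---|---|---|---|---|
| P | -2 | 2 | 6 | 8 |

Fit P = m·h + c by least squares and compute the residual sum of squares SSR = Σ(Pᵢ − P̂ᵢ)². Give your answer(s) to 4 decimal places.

Entries of MᵀM: Σh·h = 89, Σh = 15, Σ1 = 4.
For MᵀP: Σh·P = 94, ΣP = 14.
Eliminating c: 4·(row 1) − 15·(row 2) gives 131·m = 4·94 − 15·14 = 166, so m = 166/131.
Then c = (14 − 15·(166/131))/4 = -164/131.
Residuals: -98/131, -72/131, 286/131, -116/131; SSR = 840/131.

SSR = 6.4122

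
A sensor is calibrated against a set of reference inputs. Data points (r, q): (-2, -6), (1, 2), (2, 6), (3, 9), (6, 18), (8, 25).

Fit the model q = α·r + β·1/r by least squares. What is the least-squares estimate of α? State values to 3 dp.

α = 3.106

The normal equations are: 118·α + 6·β = 361;  6·α + (953/576)·β = 137/8.
Δ = 118·(953/576) − 6² = 45859/288.
α = (361·(953/576) − 6·(137/8))/(45859/288) = 284849/91718; β = (118·(137/8) − 6·361)/(45859/288) = -41832/45859.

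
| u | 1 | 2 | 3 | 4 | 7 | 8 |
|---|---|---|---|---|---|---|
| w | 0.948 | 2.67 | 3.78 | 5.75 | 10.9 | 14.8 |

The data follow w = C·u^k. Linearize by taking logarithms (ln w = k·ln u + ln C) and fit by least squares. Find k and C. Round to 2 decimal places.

Linearized form: ln w = k·ln u + ln C. From the 6 transformed points,
Σln u = 7.2034, Σ(ln u)² = 11.7199, Σln w = 9.0910, Σln u·ln w = 14.8181.
Equations: 11.7199·k + 7.2034·ln C = 14.8181;  7.2034·k + 6·ln C = 9.0910.
Δ = 11.7199·6 − (7.2034)² = 18.4301; k = (14.8181·6 − 7.2034·9.0910)/18.4301 = 1.27089, ln C = (11.7199·9.0910 − 7.2034·14.8181)/18.4301 = -0.01062, so C = exp(-0.01062) = 0.98943.

k = 1.27, C = 0.99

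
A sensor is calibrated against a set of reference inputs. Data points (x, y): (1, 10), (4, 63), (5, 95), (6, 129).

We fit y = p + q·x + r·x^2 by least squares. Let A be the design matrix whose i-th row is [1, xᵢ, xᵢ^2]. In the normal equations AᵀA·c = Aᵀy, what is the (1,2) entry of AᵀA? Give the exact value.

16

Row 1 ↔ basis 1, column 2 ↔ basis x, so (AᵀA)_{1,2} = Σᵢ x = (1)·(1) + (1)·(4) + (1)·(5) + (1)·(6) = 16.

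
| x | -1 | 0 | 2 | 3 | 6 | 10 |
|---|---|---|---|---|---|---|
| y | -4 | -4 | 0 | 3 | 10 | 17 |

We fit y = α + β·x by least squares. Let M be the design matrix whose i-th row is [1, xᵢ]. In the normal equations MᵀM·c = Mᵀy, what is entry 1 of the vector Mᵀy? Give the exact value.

22

Entry 1 ↔ basis 1, so (Mᵀy)_{1} = Σᵢ yᵢ = (1)·(-4) + (1)·(-4) + (1)·(0) + (1)·(3) + (1)·(10) + (1)·(17) = 22.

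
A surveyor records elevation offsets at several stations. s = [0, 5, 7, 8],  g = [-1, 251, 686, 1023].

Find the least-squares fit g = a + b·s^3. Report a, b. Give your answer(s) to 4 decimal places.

a = -0.0260, b = 1.9991

From the data, Σ1 = 4, Σs^3 = 980, Σs^3·s^3 = 395418.
And Σg = 1959, Σs^3·g = 790449.
Normal equations: [[4, 980]; [980, 395418]]·[a, b]ᵀ = [1959, 790449]ᵀ.
det = 4·395418 − 980² = 621272.
a = (1959·395418 − 980·790449)/621272 = -8079/310636; b = (4·790449 − 980·1959)/621272 = 155247/77659.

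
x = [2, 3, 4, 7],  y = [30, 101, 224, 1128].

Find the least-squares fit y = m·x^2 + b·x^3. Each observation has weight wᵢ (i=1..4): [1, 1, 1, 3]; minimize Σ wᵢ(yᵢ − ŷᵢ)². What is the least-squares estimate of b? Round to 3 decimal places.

b = 2.998

Forming AᵀWA = [[7556, 51720]; [51720, 357836]] and AᵀWy = [170429, 1178015]ᵀ gives AᵀWA·[m, b]ᵀ = AᵀWy.
Determinant 7556·357836 − 51720² = 28850416.
m = (170429·357836 − 51720·1178015)/28850416 = 14673961/7212604; b = (7556·1178015 − 51720·170429)/28850416 = 21623365/7212604.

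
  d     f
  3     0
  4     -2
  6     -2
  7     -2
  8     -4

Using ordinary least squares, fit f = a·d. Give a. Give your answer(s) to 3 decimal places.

From the data, Σd·d = 174.
Moment sums: Σd·f = -66.
So MᵀM·[a]ᵀ = Mᵀf: [[174]]·[a]ᵀ = [-66]ᵀ.
a = (-66)/174 = -0.37931.

a = -0.379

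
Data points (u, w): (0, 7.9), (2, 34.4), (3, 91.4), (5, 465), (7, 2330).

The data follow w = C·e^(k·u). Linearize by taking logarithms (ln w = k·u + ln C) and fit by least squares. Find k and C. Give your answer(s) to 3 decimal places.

k = 0.820, C = 7.494

Taking logs, ln w = k·u + ln C, so regress ln w on u.
Σu = 17.0000, Σ(u)² = 87.0000, Σln w = 24.0158, Σu·ln w = 105.6074.
Equations: 87.0000·k + 17.0000·ln C = 105.6074;  17.0000·k + 5·ln C = 24.0158.
Δ = 87.0000·5 − (17.0000)² = 146.0000; k = (105.6074·5 − 17.0000·24.0158)/146.0000 = 0.82033, ln C = (87.0000·24.0158 − 17.0000·105.6074)/146.0000 = 2.01405, so C = exp(2.01405) = 7.49359.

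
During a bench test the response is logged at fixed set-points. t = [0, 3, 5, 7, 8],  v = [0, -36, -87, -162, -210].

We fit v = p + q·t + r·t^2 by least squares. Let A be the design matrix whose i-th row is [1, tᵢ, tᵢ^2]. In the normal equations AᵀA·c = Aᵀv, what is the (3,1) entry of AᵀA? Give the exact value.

147

Row 3 ↔ basis t^2, column 1 ↔ basis 1, so (AᵀA)_{3,1} = Σᵢ t^2 = (0)·(1) + (9)·(1) + (25)·(1) + (49)·(1) + (64)·(1) = 147.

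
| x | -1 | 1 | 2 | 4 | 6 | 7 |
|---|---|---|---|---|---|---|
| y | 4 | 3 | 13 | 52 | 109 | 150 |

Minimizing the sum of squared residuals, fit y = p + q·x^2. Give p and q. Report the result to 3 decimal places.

From the data, Σ1 = 6, Σx^2 = 107, Σx^2·x^2 = 3971.
Moment sums: Σy = 331, Σx^2·y = 12165.
Δ = 6·3971 − 107² = 12377.
p = (331·3971 − 107·12165)/12377 = 12746/12377; q = (6·12165 − 107·331)/12377 = 37573/12377.

p = 1.030, q = 3.036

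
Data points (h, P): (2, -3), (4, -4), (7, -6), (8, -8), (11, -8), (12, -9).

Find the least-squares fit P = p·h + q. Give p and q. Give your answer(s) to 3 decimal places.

p = -0.602, q = -1.920

The normal equations are: 398·p + 44·q = -324;  44·p + 6·q = -38.
(Σh·h = 398, Σh = 44, Σ1 = 6, Σh·P = -324, ΣP = -38.)
Determinant 398·6 − 44² = 452.
p = ((-324)·6 − 44·(-38))/452 = -68/113; q = (398·(-38) − 44·(-324))/452 = -217/113.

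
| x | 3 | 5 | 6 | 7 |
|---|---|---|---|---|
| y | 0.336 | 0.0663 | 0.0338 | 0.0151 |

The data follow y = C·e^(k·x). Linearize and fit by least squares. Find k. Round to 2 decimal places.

k = -0.77

Let Y = ln y. Fitting Y = k·x + ln C by least squares:
Σx = 21.0000, Σ(x)² = 119.0000, Σln y = -11.3846, Σx·ln y = -66.5149.
Equations: 119.0000·k + 21.0000·ln C = -66.5149;  21.0000·k + 4·ln C = -11.3846.
Slope k = (n·Σx·ln y − Σx·Σln y)/(n·Σ(x)² − (Σx)²) = (4·-66.5149 − 21.0000·-11.3846)/35.0000 = -0.77097; ln C = (Σln y − k·Σx)/n = 1.20145.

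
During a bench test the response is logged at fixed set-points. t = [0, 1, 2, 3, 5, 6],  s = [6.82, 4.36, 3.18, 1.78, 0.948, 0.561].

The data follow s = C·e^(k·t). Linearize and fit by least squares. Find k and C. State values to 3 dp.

k = -0.408, C = 6.724

With ln sᵢ as the transformed response and tᵢ as the regressor:
Σt = 17.0000, Σ(t)² = 75.0000, Σln s = 4.4944, Σt·ln s = 1.7809.
Equations: 75.0000·k + 17.0000·ln C = 1.7809;  17.0000·k + 6·ln C = 4.4944.
Solving (det = 161.0000): k = -0.40820, ln C = 1.90562, so C = exp(1.90562) = 6.72357.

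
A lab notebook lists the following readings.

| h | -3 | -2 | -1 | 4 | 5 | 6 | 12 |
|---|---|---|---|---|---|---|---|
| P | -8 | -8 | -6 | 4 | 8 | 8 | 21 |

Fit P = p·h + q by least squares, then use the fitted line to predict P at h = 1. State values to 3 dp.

Normal-equation sums: Σh·h = 235, Σh = 21, Σ1 = 7.
Moment sums: Σh·P = 402, ΣP = 19.
Normal equations: [[235, 21]; [21, 7]]·[p, q]ᵀ = [402, 19]ᵀ.
Eliminating q: 7·(row 1) − 21·(row 2) gives 1204·p = 7·402 − 21·19 = 2415, so p = 345/172.
Then q = (19 − 21·(345/172))/7 = -3977/1204.
At h = 1: P̂ = (345/172)·(1) + (-3977/1204)·(1) = -781/602.

P̂ = -1.297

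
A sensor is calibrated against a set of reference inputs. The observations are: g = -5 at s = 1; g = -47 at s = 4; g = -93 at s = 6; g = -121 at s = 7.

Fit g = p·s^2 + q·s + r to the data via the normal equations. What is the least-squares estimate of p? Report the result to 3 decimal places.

p = -1.773

Compute the Gram sums: Σs^2·s^2 = 3954, Σs^2·s = 624, Σs^2 = 102, Σs·s = 102, Σs = 18, Σ1 = 4.
For Xᵀg: Σs^2·g = -10034, Σs·g = -1598, Σg = -266.
So XᵀX·[p, q, r]ᵀ = Xᵀg: [[3954, 624, 102]; [624, 102, 18]; [102, 18, 4]]·[p, q, r]ᵀ = [-10034, -1598, -266]ᵀ.
Inverting the 3×3 Gram matrix, [p, q, r]ᵀ = [-39/22, -31/6, 43/22]ᵀ.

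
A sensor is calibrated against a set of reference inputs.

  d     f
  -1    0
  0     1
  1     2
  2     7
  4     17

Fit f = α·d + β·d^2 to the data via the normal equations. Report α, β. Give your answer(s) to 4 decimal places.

From the data, Σd·d = 22, Σd·d^2 = 72, Σd^2·d^2 = 274.
For Mᵀf: Σd·f = 84, Σd^2·f = 302.
So MᵀM·[α, β]ᵀ = Mᵀf: [[22, 72]; [72, 274]]·[α, β]ᵀ = [84, 302]ᵀ.
Eliminating β: 274·(row 1) − 72·(row 2) gives 844·α = 274·84 − 72·302 = 1272, so α = 318/211.
Then β = (302 − 72·(318/211))/274 = 149/211.

α = 1.5071, β = 0.7062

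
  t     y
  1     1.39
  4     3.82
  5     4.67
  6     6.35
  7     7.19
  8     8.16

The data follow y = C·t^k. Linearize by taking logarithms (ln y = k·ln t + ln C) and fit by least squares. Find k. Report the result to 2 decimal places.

With ln yᵢ as the transformed response and ln tᵢ as the regressor:
Σln t = 8.8128, Σ(ln t)² = 15.8331, Σln y = 9.1311, Σln t·ln y = 15.8543.
Equations: 15.8331·k + 8.8128·ln C = 15.8543;  8.8128·k + 6·ln C = 9.1311.
Slope k = (n·Σln t·ln y − Σln t·Σln y)/(n·Σ(ln t)² − (Σln t)²) = (6·15.8543 − 8.8128·9.1311)/17.3327 = 0.84550; ln C = (Σln y − k·Σln t)/n = 0.27997.

k = 0.85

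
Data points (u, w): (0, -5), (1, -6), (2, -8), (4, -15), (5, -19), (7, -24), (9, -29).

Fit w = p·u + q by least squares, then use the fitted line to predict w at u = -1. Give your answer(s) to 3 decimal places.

ŵ = -0.924

With design matrix A, AᵀA = [[176, 28]; [28, 7]] and Aᵀw = [-606, -106]ᵀ.
Eliminating q: 7·(row 1) − 28·(row 2) gives 448·p = 7·(-606) − 28·(-106) = -1274, so p = -91/32.
Then q = ((-106) − 28·(-91/32))/7 = -211/56.
At u = -1: ŵ = (-91/32)·(-1) + (-211/56)·(1) = -207/224.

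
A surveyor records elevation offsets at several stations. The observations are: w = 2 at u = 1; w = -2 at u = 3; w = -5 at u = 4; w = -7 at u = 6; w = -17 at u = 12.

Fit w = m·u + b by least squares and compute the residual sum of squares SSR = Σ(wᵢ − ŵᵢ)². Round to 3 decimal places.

Forming AᵀA = [[206, 26]; [26, 5]] and Aᵀw = [-270, -29]ᵀ gives AᵀA·[m, b]ᵀ = Aᵀw.
Eliminating b: 5·(row 1) − 26·(row 2) gives 354·m = 5·(-270) − 26·(-29) = -596, so m = -298/177.
Then b = ((-29) − 26·(-298/177))/5 = 523/177.
Residuals: 43/59, 17/177, -72/59, 26/177, 44/177; SSR = 374/177.

SSR = 2.113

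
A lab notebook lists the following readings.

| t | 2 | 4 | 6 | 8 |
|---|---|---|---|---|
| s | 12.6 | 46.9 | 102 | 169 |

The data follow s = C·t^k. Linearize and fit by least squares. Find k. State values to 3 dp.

k = 1.881

Linearized form: ln s = k·ln t + ln C. From the 4 transformed points,
Σln t = 5.9506, Σ(ln t)² = 9.9367, Σln s = 16.1366, Σln t·ln s = 26.0449.
Equations: 9.9367·k + 5.9506·ln C = 26.0449;  5.9506·k + 4·ln C = 16.1366.
Solving (det = 4.3368): k = 1.88074, ln C = 1.23625.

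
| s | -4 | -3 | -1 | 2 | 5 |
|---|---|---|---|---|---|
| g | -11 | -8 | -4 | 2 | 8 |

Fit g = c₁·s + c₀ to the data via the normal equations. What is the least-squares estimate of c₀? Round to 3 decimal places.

Forming AᵀA = [[55, -1]; [-1, 5]] and Aᵀg = [116, -13]ᵀ gives AᵀA·[c₁, c₀]ᵀ = Aᵀg.
det = 55·5 − (-1)² = 274.
c₁ = (116·5 − (-1)·(-13))/274 = 567/274; c₀ = (55·(-13) − (-1)·116)/274 = -599/274.

c₀ = -2.186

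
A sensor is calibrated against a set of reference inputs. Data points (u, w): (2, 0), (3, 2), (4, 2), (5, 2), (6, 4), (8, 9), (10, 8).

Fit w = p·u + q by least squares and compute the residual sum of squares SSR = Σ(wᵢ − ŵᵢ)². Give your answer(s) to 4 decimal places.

With design matrix X, XᵀX = [[254, 38]; [38, 7]] and Xᵀw = [200, 27]ᵀ.
Eliminating q: 7·(row 1) − 38·(row 2) gives 334·p = 7·200 − 38·27 = 374, so p = 187/167.
Then q = (27 − 38·(187/167))/7 = -371/167.
Residuals: -3/167, 144/167, -43/167, -230/167, -83/167, 378/167, -163/167; SSR = 1508/167.

SSR = 9.0299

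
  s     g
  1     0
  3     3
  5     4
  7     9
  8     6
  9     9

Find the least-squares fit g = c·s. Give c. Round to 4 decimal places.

XᵀX·[c]ᵀ = Xᵀg reads: 229·c = 221.
Hence c = 221 / 229 ≈ 0.965066.

c = 0.9651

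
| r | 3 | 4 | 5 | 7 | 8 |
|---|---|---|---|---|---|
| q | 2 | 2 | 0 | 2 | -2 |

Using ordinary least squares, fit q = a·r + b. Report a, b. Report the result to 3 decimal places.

a = -0.558, b = 3.814

Compute the Gram sums: Σr·r = 163, Σr = 27, Σ1 = 5.
Right-hand side: Σr·q = 12, Σq = 4.
MᵀM·[a, b]ᵀ = Mᵀq becomes [[163, 27]; [27, 5]]·[a, b]ᵀ = [12, 4]ᵀ.
Δ = 163·5 − 27² = 86.
a = (12·5 − 27·4)/86 = -24/43; b = (163·4 − 27·12)/86 = 164/43.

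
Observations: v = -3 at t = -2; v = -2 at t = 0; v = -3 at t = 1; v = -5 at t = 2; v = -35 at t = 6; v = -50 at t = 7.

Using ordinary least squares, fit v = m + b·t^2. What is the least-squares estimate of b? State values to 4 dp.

b = -0.9789

From the data, Σ1 = 6, Σt^2 = 94, Σt^2·t^2 = 3730.
Moment sums: Σv = -98, Σt^2·v = -3745.
AᵀA·[m, b]ᵀ = Aᵀv becomes [[6, 94]; [94, 3730]]·[m, b]ᵀ = [-98, -3745]ᵀ.
det = 6·3730 − 94² = 13544.
m = ((-98)·3730 − 94·(-3745))/13544 = -6755/6772; b = (6·(-3745) − 94·(-98))/13544 = -6629/6772.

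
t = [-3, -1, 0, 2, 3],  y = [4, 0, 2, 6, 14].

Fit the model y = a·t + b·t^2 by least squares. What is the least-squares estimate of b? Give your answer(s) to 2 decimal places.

The normal equations are: 23·a + 7·b = 42;  7·a + 179·b = 186.
Determinant 23·179 − 7² = 4068.
a = (42·179 − 7·186)/4068 = 518/339; b = (23·186 − 7·42)/4068 = 332/339.

b = 0.98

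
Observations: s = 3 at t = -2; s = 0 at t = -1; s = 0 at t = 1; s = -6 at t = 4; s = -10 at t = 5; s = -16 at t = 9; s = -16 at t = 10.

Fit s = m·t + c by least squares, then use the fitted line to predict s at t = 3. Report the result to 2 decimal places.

ŝ = -5.25

With design matrix A, AᵀA = [[228, 26]; [26, 7]] and Aᵀs = [-384, -45]ᵀ.
Determinant 228·7 − 26² = 920.
m = ((-384)·7 − 26·(-45))/920 = -33/20; c = (228·(-45) − 26·(-384))/920 = -3/10.
At t = 3: ŝ = (-33/20)·(3) + (-3/10)·(1) = -21/4.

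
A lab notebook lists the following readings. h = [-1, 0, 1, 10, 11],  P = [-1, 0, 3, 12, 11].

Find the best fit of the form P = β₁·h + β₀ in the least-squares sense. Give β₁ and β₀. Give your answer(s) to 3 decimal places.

β₁ = 1.039, β₀ = 0.638

AᵀA·[β₁, β₀]ᵀ = AᵀP reads: 223·β₁ + 21·β₀ = 245;  21·β₁ + 5·β₀ = 25.
(Σh·h = 223, Σh = 21, Σ1 = 5, Σh·P = 245, ΣP = 25.)
Determinant 223·5 − 21² = 674.
β₁ = (245·5 − 21·25)/674 = 350/337; β₀ = (223·25 − 21·245)/674 = 215/337.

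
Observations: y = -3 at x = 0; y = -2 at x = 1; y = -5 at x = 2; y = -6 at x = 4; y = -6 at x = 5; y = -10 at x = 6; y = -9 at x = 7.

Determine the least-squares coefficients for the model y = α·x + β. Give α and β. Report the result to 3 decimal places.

α = -1.021, β = -2.212

Forming MᵀM = [[131, 25]; [25, 7]] and Mᵀy = [-189, -41]ᵀ gives MᵀM·[α, β]ᵀ = Mᵀy.
Eliminating β: 7·(row 1) − 25·(row 2) gives 292·α = 7·(-189) − 25·(-41) = -298, so α = -149/146.
Then β = ((-41) − 25·(-149/146))/7 = -323/146.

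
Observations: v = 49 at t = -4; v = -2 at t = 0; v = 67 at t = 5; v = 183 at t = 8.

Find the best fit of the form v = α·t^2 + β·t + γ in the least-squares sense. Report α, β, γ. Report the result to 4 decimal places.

α = 3.0142, β = -0.9471, γ = -2.7406

From the data, Σt^2·t^2 = 4977, Σt^2·t = 573, Σt^2 = 105, Σt·t = 105, Σt = 9, Σ1 = 4.
For Aᵀv: Σt^2·v = 14171, Σt·v = 1603, Σv = 297.
Normal equations: [[4977, 573, 105]; [573, 105, 9]; [105, 9, 4]]·[α, β, γ]ᵀ = [14171, 1603, 297]ᵀ.
Inverting the 3×3 Gram matrix, [α, β, γ]ᵀ = [75161/24936, -23617/24936, -5695/2078]ᵀ.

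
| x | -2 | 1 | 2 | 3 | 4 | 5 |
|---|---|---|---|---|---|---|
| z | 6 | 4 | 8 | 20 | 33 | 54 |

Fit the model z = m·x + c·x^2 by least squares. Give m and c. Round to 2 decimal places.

The normal equations are: 59·m + 217·c = 470;  217·m + 995·c = 2118.
Determinant 59·995 − 217² = 11616.
m = (470·995 − 217·2118)/11616 = 2011/2904; c = (59·2118 − 217·470)/11616 = 5743/2904.

m = 0.69, c = 1.98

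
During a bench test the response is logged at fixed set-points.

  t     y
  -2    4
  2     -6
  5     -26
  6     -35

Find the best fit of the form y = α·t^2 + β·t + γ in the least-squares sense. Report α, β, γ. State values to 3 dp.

α = -0.594, β = -2.503, γ = 1.371

Forming XᵀX = [[1953, 341, 69]; [341, 69, 11]; [69, 11, 4]] and Xᵀy = [-1918, -360, -63]ᵀ gives XᵀX·[α, β, γ]ᵀ = Xᵀy.
Inverting the 3×3 Gram matrix, [α, β, γ]ᵀ = [-793/1336, -16717/6680, 4579/3340]ᵀ.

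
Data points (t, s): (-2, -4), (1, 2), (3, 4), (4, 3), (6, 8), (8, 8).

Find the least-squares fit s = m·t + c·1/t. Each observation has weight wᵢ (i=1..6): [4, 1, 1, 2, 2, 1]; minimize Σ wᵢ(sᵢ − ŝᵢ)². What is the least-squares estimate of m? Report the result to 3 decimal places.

Normal-equation sums: Σwᵢ·t·t = 194, Σwᵢ·t·1/t = 11, Σwᵢ·1/t·1/t = 443/192.
For XᵀWs: Σwᵢ·t·s = 230, Σwᵢ·1/t·s = 33/2.
XᵀWX·[m, c]ᵀ = XᵀWs becomes [[194, 11]; [11, 443/192]]·[m, c]ᵀ = [230, 33/2]ᵀ.
Determinant 194·(443/192) − 11² = 31355/96.
m = (230·(443/192) − 11·(33/2))/(31355/96) = 33521/31355; c = (194·(33/2) − 11·230)/(31355/96) = 64416/31355.

m = 1.069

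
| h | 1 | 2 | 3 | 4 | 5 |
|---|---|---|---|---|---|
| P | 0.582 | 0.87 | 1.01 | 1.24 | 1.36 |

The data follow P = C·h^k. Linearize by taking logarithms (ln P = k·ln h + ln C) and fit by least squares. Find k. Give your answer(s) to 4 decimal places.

k = 0.5257

Linearized form: ln P = k·ln h + ln C. From the 5 transformed points,
Sums: Σln h = 4.7875, Σ(ln h)² = 6.1995, Σln P = -0.1480, Σln h·ln P = 0.7075.
Normal system: [[6.1995, 4.7875]; [4.7875, 5]]·[k, ln C]ᵀ = [0.7075, -0.1480]ᵀ.
Solving (det = 8.0774): k = 0.52566, ln C = -0.53292.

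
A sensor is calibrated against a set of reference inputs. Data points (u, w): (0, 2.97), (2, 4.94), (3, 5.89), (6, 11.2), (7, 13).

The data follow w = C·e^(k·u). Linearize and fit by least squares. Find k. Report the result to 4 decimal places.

k = 0.2103

With ln wᵢ as the transformed response and uᵢ as the regressor:
Σu = 18.0000, Σ(u)² = 98.0000, Σln w = 9.4400, Σu·ln w = 40.9646.
Equations: 98.0000·k + 18.0000·ln C = 40.9646;  18.0000·k + 5·ln C = 9.4400.
Slope k = (n·Σu·ln w − Σu·Σln w)/(n·Σ(u)² − (Σu)²) = (5·40.9646 − 18.0000·9.4400)/166.0000 = 0.21025; ln C = (Σln w − k·Σu)/n = 1.13109.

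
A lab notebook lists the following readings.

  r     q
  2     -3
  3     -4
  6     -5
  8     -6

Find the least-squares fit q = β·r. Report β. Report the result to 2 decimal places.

β = -0.85

From the data, Σr·r = 113.
And Σr·q = -96.
Hence β = -96 / 113 ≈ -0.849558.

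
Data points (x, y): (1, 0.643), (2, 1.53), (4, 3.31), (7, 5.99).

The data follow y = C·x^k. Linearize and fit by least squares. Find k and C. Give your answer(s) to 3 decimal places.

k = 1.145, C = 0.664

With ln yᵢ as the transformed response and ln xᵢ as the regressor:
Σln x = 4.0254, Σ(ln x)² = 6.1888, Σln y = 2.9707, Σln x·ln y = 5.4375.
Normal system: [[6.1888, 4.0254]; [4.0254, 4]]·[k, ln C]ᵀ = [5.4375, 2.9707]ᵀ.
Δ = 6.1888·4 − (4.0254)² = 8.5519; k = (5.4375·4 − 4.0254·2.9707)/8.5519 = 1.14498, ln C = (6.1888·2.9707 − 4.0254·5.4375)/8.5519 = -0.40956, so C = exp(-0.40956) = 0.66394.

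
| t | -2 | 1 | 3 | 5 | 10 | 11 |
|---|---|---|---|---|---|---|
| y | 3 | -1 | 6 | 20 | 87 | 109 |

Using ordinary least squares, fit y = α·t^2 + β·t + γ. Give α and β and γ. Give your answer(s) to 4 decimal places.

Normal-equation sums: Σt^2·t^2 = 25364, Σt^2·t = 2476, Σt^2 = 260, Σt·t = 260, Σt = 28, Σ1 = 6.
And Σt^2·y = 22454, Σt·y = 2180, Σy = 224.
Normal equations: [[25364, 2476, 260]; [2476, 260, 28]; [260, 28, 6]]·[α, β, γ]ᵀ = [22454, 2180, 224]ᵀ.
Solving the 3×3 system (Gaussian elimination) gives α = 80981/85848, β = -37447/85848, γ = -5393/3577.

α = 0.9433, β = -0.4362, γ = -1.5077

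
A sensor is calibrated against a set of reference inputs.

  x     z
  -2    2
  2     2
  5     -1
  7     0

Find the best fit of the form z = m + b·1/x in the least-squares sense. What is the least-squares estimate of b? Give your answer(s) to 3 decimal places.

Compute the Gram sums: Σ1 = 4, Σ1/x = 12/35, Σ1/x·1/x = 1373/2450.
Moment sums: Σz = 3, Σ1/x·z = -1/5.
Eliminating b: (1373/2450)·(row 1) − (12/35)·(row 2) gives (2602/1225)·m = (1373/2450)·3 − (12/35)·(-1/5) = 4287/2450, so m = 4287/5204.
Then b = ((-1/5) − (12/35)·(4287/5204))/(1373/2450) = -1120/1301.

b = -0.861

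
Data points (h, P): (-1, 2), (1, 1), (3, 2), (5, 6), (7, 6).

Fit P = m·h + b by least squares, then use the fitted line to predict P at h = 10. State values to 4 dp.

With design matrix X, XᵀX = [[85, 15]; [15, 5]] and XᵀP = [77, 17]ᵀ.
Eliminating b: 5·(row 1) − 15·(row 2) gives 200·m = 5·77 − 15·17 = 130, so m = 13/20.
Then b = (17 − 15·(13/20))/5 = 29/20.
At h = 10: P̂ = (13/20)·(10) + (29/20)·(1) = 159/20.

P̂ = 7.9500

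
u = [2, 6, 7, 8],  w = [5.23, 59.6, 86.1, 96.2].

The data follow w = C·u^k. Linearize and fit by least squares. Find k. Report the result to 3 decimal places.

k = 2.162

Let Y = ln w. Fitting Y = k·ln u + ln C by least squares:
Σln u = 6.5103, Σ(ln u)² = 11.8015, Σln w = 14.7640, Σln u·ln w = 26.6365.
Equations: 11.8015·k + 6.5103·ln C = 26.6365;  6.5103·k + 4·ln C = 14.7640.
Slope k = (n·Σln u·ln w − Σln u·Σln w)/(n·Σ(ln u)² − (Σln u)²) = (4·26.6365 − 6.5103·14.7640)/4.8225 = 2.16245; ln C = (Σln w − k·Σln u)/n = 0.17148.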